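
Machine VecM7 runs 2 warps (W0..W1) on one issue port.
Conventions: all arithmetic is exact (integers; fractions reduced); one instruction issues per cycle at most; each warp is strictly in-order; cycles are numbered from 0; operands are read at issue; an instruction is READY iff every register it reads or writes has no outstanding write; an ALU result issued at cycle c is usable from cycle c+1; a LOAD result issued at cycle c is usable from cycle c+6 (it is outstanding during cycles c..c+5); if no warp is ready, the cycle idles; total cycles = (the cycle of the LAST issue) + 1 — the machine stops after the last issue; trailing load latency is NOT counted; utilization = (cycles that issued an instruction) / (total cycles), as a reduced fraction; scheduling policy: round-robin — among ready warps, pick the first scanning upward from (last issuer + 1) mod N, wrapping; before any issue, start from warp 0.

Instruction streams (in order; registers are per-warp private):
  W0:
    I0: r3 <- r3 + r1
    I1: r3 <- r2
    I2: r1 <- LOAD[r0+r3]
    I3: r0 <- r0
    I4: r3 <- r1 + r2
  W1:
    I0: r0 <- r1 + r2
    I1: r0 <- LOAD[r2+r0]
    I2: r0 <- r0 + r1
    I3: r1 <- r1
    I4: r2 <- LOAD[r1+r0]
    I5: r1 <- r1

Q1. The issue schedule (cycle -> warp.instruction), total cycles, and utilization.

cycle 0: W0.I0
cycle 1: W1.I0
cycle 2: W0.I1
cycle 3: W1.I1
cycle 4: W0.I2
cycle 5: W0.I3
cycle 6: idle
cycle 7: idle
cycle 8: idle
cycle 9: W1.I2
cycle 10: W0.I4
cycle 11: W1.I3
cycle 12: W1.I4
cycle 13: W1.I5

Answer: 14 cycles, utilization 11/14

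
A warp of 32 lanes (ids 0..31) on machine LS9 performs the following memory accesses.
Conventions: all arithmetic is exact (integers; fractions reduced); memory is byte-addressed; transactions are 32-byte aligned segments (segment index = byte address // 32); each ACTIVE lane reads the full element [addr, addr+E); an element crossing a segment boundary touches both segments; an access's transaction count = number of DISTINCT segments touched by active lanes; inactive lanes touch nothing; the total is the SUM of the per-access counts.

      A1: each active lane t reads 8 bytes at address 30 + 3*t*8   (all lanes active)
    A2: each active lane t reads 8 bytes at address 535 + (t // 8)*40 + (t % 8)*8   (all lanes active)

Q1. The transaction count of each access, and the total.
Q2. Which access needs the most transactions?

A1: 25 transactions
A2: 7 transactions

Answer: 25,7; total 32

Answer: A1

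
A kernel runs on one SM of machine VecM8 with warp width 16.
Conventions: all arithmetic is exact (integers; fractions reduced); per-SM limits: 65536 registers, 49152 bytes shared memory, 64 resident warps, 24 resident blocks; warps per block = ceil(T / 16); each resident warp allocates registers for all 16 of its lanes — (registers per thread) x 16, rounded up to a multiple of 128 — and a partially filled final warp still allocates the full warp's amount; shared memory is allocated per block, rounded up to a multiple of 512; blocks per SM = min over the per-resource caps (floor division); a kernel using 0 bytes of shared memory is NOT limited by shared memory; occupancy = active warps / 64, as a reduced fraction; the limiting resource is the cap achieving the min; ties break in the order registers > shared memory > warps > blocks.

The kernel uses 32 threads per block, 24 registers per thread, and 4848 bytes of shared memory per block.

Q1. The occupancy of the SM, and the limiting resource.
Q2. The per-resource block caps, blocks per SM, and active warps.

Answer: occupancy 9/32, limited by shared memory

registers: 85 blocks
shared memory: 9 blocks
warps: 32 blocks
blocks: 24 blocks

Answer: 9 blocks, 18 active warps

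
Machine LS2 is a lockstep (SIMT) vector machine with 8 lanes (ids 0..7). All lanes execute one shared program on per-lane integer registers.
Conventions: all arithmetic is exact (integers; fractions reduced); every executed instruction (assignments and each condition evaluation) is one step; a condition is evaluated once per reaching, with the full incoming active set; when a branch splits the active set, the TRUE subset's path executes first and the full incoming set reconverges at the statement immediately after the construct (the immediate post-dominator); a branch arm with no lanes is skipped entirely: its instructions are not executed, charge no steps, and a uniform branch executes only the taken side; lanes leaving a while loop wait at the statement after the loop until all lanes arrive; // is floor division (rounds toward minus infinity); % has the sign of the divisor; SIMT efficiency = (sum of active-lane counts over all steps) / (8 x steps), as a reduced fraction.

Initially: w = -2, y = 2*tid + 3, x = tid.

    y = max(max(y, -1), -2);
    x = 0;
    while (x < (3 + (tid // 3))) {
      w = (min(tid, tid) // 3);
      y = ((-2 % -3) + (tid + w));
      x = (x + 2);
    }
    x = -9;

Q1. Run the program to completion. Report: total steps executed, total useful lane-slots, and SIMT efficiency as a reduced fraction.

Answer: 16 steps, 104 useful, 13/16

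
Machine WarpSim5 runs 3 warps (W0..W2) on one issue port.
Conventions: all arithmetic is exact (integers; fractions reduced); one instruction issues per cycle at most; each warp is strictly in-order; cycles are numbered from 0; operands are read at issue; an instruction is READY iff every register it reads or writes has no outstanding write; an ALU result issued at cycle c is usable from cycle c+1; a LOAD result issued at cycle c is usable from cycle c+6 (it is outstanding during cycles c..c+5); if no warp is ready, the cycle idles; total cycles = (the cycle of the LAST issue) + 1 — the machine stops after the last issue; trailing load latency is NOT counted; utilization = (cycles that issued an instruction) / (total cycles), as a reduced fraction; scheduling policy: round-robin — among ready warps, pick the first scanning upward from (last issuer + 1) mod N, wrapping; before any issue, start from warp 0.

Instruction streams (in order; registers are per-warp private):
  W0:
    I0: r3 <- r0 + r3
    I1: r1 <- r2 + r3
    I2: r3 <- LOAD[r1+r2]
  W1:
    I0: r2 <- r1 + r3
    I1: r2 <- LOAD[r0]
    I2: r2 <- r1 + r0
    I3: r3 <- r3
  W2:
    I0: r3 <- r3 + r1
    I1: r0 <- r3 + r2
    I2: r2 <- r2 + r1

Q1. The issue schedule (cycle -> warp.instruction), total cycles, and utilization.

cycle 0: W0.I0
cycle 1: W1.I0
cycle 2: W2.I0
cycle 3: W0.I1
cycle 4: W1.I1
cycle 5: W2.I1
cycle 6: W0.I2
cycle 7: W2.I2
cycle 8: idle
cycle 9: idle
cycle 10: W1.I2
cycle 11: W1.I3

Answer: 12 cycles, utilization 5/6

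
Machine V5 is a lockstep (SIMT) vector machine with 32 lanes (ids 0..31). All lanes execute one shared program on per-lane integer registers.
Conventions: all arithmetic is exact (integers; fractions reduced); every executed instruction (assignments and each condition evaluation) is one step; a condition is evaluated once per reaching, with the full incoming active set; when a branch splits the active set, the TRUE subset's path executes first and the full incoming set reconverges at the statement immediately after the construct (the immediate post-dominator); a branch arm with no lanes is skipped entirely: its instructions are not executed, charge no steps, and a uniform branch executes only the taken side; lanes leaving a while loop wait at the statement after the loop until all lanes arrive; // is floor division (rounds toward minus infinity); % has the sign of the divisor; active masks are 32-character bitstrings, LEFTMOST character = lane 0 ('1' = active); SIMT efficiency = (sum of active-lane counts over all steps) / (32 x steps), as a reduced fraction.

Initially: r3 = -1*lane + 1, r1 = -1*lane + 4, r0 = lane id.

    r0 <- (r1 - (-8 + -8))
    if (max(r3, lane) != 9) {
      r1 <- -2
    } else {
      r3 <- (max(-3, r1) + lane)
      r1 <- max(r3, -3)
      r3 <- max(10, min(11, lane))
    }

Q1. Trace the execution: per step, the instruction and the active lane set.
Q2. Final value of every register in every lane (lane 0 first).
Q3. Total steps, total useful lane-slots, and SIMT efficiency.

step 0: r0 <- (r1 - (-8 + -8))       11111111111111111111111111111111
step 1: eval (max(r3, lane) != 9)    11111111111111111111111111111111
step 2: r1 <- -2                     11111111101111111111111111111111
step 3: r3 <- (max(-3, r1) + lane)   00000000010000000000000000000000
step 4: r1 <- max(r3, -3)            00000000010000000000000000000000
step 5: r3 <- max(10, min(11, lane)) 00000000010000000000000000000000

Answer: 6 steps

r3: 1,0,-1,-2,-3,-4,-5,-6,-7,10,-9,-10,-11,-12,-13,-14,-15,-16,-17,-18,-19,-20,-21,-22,-23,-24,-25,-26,-27,-28,-29,-30
r1: -2,-2,-2,-2,-2,-2,-2,-2,-2,6,-2,-2,-2,-2,-2,-2,-2,-2,-2,-2,-2,-2,-2,-2,-2,-2,-2,-2,-2,-2,-2,-2
r0: 20,19,18,17,16,15,14,13,12,11,10,9,8,7,6,5,4,3,2,1,0,-1,-2,-3,-4,-5,-6,-7,-8,-9,-10,-11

steps = 6; useful = 98; efficiency = 98/192 = 49/96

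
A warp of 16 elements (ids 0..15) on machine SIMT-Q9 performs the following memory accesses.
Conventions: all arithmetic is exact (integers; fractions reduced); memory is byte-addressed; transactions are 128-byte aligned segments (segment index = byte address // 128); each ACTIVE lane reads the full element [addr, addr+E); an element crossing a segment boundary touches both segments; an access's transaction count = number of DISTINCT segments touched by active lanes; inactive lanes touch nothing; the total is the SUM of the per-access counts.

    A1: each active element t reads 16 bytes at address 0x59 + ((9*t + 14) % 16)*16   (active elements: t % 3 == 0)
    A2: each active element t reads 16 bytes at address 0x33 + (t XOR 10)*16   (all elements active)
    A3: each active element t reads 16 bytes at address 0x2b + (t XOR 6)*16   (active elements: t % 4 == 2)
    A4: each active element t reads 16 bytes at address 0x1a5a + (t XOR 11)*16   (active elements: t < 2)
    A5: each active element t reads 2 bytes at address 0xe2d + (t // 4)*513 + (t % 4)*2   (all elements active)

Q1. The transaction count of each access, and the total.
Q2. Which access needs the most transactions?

A1: 2 transactions
A2: 3 transactions
A3: 2 transactions
A4: 2 transactions
A5: 4 transactions

Answer: 2,3,2,2,4; total 13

Answer: A5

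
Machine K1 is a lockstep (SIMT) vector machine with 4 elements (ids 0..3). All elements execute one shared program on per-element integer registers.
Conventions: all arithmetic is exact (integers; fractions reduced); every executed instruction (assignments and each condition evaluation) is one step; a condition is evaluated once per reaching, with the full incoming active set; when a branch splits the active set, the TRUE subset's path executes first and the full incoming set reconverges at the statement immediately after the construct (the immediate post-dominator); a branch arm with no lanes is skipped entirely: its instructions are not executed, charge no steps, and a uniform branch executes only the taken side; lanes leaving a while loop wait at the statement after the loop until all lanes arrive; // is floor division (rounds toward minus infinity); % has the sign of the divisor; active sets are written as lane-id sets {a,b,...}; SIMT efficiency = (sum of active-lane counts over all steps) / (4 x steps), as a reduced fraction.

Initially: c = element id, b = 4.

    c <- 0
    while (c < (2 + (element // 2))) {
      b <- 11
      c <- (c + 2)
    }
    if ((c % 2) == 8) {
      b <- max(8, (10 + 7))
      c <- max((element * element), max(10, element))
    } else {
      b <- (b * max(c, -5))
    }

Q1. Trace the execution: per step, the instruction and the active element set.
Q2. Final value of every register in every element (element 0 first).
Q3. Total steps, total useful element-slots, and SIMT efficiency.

step 0: c <- 0                       {0,1,2,3}
step 1: eval (c < (2 + (element // 2))) {0,1,2,3}
step 2: b <- 11                      {0,1,2,3}
step 3: c <- (c + 2)                 {0,1,2,3}
step 4: eval (c < (2 + (element // 2))) {0,1,2,3}
step 5: b <- 11                      {2,3}
step 6: c <- (c + 2)                 {2,3}
step 7: eval (c < (2 + (element // 2))) {2,3}
step 8: eval ((c % 2) == 8)          {0,1,2,3}
step 9: b <- (b * max(c, -5))        {0,1,2,3}

Answer: 10 steps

c: 2,2,4,4
b: 22,22,44,44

steps = 10; useful = 34; efficiency = 34/40 = 17/20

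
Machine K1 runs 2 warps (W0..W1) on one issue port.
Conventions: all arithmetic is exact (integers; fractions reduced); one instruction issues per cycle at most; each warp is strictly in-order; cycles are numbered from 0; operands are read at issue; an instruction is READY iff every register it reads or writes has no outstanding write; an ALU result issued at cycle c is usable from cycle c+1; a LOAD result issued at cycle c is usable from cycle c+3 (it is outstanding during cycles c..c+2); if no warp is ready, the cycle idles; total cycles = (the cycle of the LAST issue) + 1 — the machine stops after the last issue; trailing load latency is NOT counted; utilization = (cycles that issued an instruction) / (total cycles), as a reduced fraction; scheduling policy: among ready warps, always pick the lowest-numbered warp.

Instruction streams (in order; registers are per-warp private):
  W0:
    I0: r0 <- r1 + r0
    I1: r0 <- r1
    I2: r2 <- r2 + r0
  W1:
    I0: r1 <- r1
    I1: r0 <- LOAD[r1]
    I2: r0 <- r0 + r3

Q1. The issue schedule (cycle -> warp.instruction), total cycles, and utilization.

cycle 0: W0.I0
cycle 1: W0.I1
cycle 2: W0.I2
cycle 3: W1.I0
cycle 4: W1.I1
cycle 5: idle
cycle 6: idle
cycle 7: W1.I2

Answer: 8 cycles, utilization 3/4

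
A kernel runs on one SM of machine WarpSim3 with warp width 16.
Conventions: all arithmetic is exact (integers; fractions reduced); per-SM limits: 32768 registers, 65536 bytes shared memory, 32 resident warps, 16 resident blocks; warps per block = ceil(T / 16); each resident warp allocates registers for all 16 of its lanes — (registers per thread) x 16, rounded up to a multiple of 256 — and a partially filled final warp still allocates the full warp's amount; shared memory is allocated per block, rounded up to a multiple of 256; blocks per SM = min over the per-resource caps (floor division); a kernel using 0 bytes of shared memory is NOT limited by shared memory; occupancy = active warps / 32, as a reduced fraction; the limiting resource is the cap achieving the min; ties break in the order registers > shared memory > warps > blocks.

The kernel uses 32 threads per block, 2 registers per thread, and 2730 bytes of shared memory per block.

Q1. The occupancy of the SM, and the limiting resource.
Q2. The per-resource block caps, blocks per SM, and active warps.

Answer: occupancy 1, limited by warps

registers: 64 blocks
shared memory: 23 blocks
warps: 16 blocks
blocks: 16 blocks

Answer: 16 blocks, 32 active warps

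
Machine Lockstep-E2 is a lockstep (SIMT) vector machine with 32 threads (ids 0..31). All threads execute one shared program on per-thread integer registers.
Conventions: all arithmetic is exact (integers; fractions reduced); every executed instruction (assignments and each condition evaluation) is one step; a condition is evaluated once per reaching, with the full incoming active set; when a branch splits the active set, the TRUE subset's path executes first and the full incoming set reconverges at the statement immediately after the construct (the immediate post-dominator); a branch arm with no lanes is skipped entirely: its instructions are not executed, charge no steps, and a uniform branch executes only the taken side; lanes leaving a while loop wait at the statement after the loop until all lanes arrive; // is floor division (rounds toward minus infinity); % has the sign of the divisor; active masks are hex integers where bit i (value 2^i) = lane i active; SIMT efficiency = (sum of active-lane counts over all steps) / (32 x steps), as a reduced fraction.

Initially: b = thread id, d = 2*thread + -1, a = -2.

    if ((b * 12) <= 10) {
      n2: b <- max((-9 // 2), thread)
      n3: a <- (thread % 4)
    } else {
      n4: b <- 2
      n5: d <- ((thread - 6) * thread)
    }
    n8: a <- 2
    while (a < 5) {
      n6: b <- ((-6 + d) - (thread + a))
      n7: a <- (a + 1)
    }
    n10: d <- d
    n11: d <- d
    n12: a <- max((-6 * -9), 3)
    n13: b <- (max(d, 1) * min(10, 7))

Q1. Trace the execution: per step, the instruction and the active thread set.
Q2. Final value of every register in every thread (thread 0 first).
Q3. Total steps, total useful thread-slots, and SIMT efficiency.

step 0: eval ((b * 12) <= 10)        0xffffffff
step 1: b <- max((-9 // 2), thread)  0x00000001
step 2: a <- (thread % 4)            0x00000001
step 3: b <- 2                       0xfffffffe
step 4: d <- ((thread - 6) * thread) 0xfffffffe
step 5: a <- 2                       0xffffffff
step 6: eval (a < 5)                 0xffffffff
step 7: b <- ((-6 + d) - (thread + a)) 0xffffffff
step 8: a <- (a + 1)                 0xffffffff
step 9: eval (a < 5)                 0xffffffff
step 10: b <- ((-6 + d) - (thread + a)) 0xffffffff
step 11: a <- (a + 1)                 0xffffffff
step 12: eval (a < 5)                 0xffffffff
step 13: b <- ((-6 + d) - (thread + a)) 0xffffffff
step 14: a <- (a + 1)                 0xffffffff
step 15: eval (a < 5)                 0xffffffff
step 16: d <- d                       0xffffffff
step 17: d <- d                       0xffffffff
step 18: a <- max((-6 * -9), 3)       0xffffffff
step 19: b <- (max(d, 1) * min(10, 7)) 0xffffffff

Answer: 20 steps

b: 7,7,7,7,7,7,7,49,112,189,280,385,504,637,784,945,1120,1309,1512,1729,1960,2205,2464,2737,3024,3325,3640,3969,4312,4669,5040,5425
d: -1,-5,-8,-9,-8,-5,0,7,16,27,40,55,72,91,112,135,160,187,216,247,280,315,352,391,432,475,520,567,616,667,720,775
a: 54,54,54,54,54,54,54,54,54,54,54,54,54,54,54,54,54,54,54,54,54,54,54,54,54,54,54,54,54,54,54,54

steps = 20; useful = 576; efficiency = 576/640 = 9/10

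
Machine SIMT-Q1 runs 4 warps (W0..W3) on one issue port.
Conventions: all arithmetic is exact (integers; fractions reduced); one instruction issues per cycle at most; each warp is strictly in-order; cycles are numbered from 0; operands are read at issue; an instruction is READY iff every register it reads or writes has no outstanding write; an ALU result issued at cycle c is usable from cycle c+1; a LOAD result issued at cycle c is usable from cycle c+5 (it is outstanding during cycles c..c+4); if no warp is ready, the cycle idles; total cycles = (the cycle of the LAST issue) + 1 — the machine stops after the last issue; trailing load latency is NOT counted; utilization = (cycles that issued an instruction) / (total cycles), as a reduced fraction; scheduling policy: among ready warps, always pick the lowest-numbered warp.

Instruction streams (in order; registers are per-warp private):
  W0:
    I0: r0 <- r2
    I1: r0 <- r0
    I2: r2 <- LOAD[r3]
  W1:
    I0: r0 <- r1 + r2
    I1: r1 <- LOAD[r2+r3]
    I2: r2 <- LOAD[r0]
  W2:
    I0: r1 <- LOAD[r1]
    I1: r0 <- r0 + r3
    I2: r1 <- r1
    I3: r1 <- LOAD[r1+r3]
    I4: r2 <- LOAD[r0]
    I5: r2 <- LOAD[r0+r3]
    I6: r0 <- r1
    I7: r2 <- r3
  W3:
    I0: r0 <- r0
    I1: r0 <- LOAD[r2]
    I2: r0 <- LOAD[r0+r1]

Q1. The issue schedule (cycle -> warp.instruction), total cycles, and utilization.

cycle 0: W0.I0
cycle 1: W0.I1
cycle 2: W0.I2
cycle 3: W1.I0
cycle 4: W1.I1
cycle 5: W1.I2
cycle 6: W2.I0
cycle 7: W2.I1
cycle 8: W3.I0
cycle 9: W3.I1
cycle 10: idle
cycle 11: W2.I2
cycle 12: W2.I3
cycle 13: W2.I4
cycle 14: W3.I2
cycle 15: idle
cycle 16: idle
cycle 17: idle
cycle 18: W2.I5
cycle 19: W2.I6
cycle 20: idle
cycle 21: idle
cycle 22: idle
cycle 23: W2.I7

Answer: 24 cycles, utilization 17/24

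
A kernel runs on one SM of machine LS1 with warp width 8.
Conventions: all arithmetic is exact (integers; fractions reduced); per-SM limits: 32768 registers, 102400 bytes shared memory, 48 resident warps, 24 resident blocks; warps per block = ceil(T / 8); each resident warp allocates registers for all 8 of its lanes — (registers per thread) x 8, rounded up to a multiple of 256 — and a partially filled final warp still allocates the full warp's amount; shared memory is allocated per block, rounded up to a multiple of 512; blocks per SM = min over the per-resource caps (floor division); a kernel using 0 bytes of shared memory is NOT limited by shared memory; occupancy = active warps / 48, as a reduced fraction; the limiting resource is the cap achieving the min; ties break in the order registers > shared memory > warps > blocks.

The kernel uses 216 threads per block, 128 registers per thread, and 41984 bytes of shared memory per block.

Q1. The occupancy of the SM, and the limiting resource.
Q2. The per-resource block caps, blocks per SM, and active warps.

Answer: occupancy 9/16, limited by registers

registers: 1 block
shared memory: 2 blocks
warps: 1 block
blocks: 24 blocks

Answer: 1 block, 27 active warps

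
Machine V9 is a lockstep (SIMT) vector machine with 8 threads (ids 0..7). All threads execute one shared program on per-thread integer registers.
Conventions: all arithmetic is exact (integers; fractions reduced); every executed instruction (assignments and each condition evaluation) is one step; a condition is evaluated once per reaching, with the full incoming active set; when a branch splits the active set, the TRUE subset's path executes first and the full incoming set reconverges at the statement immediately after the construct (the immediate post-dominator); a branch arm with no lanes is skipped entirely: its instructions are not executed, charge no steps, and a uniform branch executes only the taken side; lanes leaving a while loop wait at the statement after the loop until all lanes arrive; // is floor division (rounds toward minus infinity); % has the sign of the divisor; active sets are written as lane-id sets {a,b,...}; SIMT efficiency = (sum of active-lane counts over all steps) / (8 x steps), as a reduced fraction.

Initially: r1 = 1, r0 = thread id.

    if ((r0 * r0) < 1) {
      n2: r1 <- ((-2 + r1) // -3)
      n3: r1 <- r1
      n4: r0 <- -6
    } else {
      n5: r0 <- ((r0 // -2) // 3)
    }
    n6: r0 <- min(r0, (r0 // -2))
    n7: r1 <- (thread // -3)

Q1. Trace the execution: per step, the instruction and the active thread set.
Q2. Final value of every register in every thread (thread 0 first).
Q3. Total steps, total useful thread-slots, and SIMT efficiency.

step 0: eval ((r0 * r0) < 1)         {0,1,2,3,4,5,6,7}
step 1: r1 <- ((-2 + r1) // -3)      {0}
step 2: r1 <- r1                     {0}
step 3: r0 <- -6                     {0}
step 4: r0 <- ((r0 // -2) // 3)      {1,2,3,4,5,6,7}
step 5: r0 <- min(r0, (r0 // -2))    {0,1,2,3,4,5,6,7}
step 6: r1 <- (thread // -3)         {0,1,2,3,4,5,6,7}

Answer: 7 steps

r1: 0,-1,-1,-1,-2,-2,-2,-3
r0: -6,-1,-1,-1,-1,-1,-1,-2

steps = 7; useful = 34; efficiency = 34/56 = 17/28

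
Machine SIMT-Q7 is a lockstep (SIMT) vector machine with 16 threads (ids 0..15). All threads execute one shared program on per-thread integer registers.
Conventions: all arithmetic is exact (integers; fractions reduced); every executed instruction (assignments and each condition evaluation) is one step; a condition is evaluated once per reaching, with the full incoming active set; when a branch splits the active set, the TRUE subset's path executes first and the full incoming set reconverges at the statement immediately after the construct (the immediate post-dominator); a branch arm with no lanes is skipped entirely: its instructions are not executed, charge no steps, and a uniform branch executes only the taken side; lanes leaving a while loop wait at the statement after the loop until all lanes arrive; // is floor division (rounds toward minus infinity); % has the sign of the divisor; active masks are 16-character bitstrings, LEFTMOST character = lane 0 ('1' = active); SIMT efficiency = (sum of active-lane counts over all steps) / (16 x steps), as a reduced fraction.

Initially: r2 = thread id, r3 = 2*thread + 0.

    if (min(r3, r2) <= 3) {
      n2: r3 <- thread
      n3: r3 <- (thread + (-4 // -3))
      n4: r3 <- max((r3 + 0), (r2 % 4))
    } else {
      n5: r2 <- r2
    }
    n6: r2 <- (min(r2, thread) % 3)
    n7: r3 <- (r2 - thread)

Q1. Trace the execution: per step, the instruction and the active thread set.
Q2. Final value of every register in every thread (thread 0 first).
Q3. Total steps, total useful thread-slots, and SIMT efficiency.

step 0: eval (min(r3, r2) <= 3)      1111111111111111
step 1: r3 <- thread                 1111000000000000
step 2: r3 <- (thread + (-4 // -3))  1111000000000000
step 3: r3 <- max((r3 + 0), (r2 % 4)) 1111000000000000
step 4: r2 <- r2                     0000111111111111
step 5: r2 <- (min(r2, thread) % 3)  1111111111111111
step 6: r3 <- (r2 - thread)          1111111111111111

Answer: 7 steps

r2: 0,1,2,0,1,2,0,1,2,0,1,2,0,1,2,0
r3: 0,0,0,-3,-3,-3,-6,-6,-6,-9,-9,-9,-12,-12,-12,-15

steps = 7; useful = 72; efficiency = 72/112 = 9/14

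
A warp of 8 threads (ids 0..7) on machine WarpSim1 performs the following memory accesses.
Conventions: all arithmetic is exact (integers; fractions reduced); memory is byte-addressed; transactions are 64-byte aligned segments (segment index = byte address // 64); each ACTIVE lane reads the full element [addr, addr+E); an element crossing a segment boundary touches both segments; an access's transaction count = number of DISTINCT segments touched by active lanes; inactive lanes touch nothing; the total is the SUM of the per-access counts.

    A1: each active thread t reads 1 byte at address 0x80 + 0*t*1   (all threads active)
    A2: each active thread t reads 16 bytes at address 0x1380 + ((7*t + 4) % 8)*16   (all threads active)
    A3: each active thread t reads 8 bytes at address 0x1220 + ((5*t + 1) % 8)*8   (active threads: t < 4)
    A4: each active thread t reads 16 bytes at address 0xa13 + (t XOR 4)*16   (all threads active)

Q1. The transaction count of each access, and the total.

A1: 1 transaction
A2: 2 transactions
A3: 2 transactions
A4: 3 transactions

Answer: 1,2,2,3; total 8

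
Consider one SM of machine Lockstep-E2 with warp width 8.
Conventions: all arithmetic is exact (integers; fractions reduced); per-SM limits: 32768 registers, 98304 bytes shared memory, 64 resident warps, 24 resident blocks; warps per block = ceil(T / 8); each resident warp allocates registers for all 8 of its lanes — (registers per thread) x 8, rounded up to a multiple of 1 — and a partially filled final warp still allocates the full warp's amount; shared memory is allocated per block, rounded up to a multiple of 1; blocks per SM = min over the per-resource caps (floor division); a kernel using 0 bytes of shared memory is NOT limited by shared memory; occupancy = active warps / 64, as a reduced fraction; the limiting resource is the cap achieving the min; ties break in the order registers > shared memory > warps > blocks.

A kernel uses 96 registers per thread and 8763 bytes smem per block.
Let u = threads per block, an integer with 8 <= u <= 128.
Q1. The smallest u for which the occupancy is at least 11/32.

Answer: u = 9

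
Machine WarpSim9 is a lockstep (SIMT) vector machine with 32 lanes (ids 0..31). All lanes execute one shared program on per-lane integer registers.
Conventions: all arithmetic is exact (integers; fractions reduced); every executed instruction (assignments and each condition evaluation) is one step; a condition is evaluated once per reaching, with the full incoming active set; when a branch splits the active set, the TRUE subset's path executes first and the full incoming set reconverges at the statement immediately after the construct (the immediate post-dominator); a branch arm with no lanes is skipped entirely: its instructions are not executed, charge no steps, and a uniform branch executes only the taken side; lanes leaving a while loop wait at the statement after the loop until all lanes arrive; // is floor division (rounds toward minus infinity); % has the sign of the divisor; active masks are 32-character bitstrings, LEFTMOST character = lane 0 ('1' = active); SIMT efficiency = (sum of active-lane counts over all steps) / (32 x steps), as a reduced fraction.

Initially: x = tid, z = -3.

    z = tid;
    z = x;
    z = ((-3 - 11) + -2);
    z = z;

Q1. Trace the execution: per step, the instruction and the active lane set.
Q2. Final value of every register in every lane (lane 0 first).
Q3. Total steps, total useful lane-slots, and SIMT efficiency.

step 0: z <- tid                     11111111111111111111111111111111
step 1: z <- x                       11111111111111111111111111111111
step 2: z <- ((-3 - 11) + -2)        11111111111111111111111111111111
step 3: z <- z                       11111111111111111111111111111111

Answer: 4 steps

x: 0,1,2,3,4,5,6,7,8,9,10,11,12,13,14,15,16,17,18,19,20,21,22,23,24,25,26,27,28,29,30,31
z: -16,-16,-16,-16,-16,-16,-16,-16,-16,-16,-16,-16,-16,-16,-16,-16,-16,-16,-16,-16,-16,-16,-16,-16,-16,-16,-16,-16,-16,-16,-16,-16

steps = 4; useful = 128; efficiency = 128/128 = 1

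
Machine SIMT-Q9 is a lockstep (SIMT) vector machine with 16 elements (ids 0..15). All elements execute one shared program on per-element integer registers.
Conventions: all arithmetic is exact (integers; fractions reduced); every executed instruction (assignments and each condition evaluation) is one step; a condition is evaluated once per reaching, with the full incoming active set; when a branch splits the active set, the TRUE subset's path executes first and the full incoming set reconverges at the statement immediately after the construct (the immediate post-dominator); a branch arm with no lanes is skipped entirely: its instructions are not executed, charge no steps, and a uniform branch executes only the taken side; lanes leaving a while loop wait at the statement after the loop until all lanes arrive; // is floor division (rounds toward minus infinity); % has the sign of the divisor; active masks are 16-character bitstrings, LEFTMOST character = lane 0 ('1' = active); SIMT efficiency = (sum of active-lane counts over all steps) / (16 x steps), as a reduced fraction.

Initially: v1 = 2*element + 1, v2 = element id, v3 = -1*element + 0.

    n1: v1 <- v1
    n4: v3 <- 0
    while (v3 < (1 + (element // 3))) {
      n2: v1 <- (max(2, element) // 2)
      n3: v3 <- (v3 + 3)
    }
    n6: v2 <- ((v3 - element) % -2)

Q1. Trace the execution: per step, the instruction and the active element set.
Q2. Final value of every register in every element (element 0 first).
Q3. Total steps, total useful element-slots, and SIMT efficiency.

step 0: v1 <- v1                     1111111111111111
step 1: v3 <- 0                      1111111111111111
step 2: eval (v3 < (1 + (element // 3))) 1111111111111111
step 3: v1 <- (max(2, element) // 2) 1111111111111111
step 4: v3 <- (v3 + 3)               1111111111111111
step 5: eval (v3 < (1 + (element // 3))) 1111111111111111
step 6: v1 <- (max(2, element) // 2) 0000000001111111
step 7: v3 <- (v3 + 3)               0000000001111111
step 8: eval (v3 < (1 + (element // 3))) 0000000001111111
step 9: v2 <- ((v3 - element) % -2)  1111111111111111

Answer: 10 steps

v1: 1,1,1,1,2,2,3,3,4,4,5,5,6,6,7,7
v2: -1,0,-1,0,-1,0,-1,0,-1,-1,0,-1,0,-1,0,-1
v3: 3,3,3,3,3,3,3,3,3,6,6,6,6,6,6,6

steps = 10; useful = 133; efficiency = 133/160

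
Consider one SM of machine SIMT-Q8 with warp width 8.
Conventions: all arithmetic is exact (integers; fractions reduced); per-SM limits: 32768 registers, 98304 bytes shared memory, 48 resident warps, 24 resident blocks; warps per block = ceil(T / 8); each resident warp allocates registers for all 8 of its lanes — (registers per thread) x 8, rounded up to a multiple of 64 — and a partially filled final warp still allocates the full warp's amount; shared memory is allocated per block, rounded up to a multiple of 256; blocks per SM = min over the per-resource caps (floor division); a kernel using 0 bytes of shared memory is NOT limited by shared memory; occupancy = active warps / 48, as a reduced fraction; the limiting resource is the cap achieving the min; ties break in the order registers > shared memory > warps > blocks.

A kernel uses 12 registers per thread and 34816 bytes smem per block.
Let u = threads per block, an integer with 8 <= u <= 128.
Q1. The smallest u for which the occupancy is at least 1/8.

Answer: u = 17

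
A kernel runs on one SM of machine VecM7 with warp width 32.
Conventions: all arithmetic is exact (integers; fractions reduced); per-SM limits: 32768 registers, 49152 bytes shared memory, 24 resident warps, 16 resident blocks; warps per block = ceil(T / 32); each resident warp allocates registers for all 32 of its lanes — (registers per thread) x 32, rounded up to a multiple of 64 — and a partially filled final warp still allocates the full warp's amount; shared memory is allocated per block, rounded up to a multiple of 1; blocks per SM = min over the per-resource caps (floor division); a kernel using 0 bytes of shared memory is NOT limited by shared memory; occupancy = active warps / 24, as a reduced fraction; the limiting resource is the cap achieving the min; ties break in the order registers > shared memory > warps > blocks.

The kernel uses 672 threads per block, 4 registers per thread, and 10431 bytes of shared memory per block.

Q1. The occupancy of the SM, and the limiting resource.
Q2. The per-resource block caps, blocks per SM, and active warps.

Answer: occupancy 7/8, limited by warps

registers: 12 blocks
shared memory: 4 blocks
warps: 1 block
blocks: 16 blocks

Answer: 1 block, 21 active warps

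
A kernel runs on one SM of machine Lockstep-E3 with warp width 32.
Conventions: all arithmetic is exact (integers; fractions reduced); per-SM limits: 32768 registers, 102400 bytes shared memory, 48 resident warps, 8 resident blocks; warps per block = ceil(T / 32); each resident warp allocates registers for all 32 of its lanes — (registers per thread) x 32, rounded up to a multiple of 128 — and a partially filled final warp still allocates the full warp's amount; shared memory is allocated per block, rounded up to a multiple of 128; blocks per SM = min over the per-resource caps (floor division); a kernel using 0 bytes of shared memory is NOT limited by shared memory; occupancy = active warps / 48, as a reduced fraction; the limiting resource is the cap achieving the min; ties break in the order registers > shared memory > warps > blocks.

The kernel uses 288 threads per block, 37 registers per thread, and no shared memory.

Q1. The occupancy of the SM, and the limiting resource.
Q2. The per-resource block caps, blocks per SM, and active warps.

Answer: occupancy 3/8, limited by registers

registers: 2 blocks
shared memory: no limit (kernel uses none)
warps: 5 blocks
blocks: 8 blocks

Answer: 2 blocks, 18 active warps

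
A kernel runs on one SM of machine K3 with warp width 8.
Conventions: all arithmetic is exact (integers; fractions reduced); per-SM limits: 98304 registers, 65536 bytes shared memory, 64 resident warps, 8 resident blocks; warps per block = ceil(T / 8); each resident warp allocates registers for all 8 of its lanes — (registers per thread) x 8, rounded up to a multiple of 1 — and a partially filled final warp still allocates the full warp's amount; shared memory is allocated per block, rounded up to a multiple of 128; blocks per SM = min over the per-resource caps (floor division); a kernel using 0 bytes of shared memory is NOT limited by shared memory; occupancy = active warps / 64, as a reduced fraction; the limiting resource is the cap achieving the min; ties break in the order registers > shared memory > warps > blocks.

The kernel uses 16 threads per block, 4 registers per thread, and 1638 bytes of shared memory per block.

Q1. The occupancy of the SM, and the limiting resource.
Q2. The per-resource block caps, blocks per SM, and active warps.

Answer: occupancy 1/4, limited by blocks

registers: 1536 blocks
shared memory: 39 blocks
warps: 32 blocks
blocks: 8 blocks

Answer: 8 blocks, 16 active warps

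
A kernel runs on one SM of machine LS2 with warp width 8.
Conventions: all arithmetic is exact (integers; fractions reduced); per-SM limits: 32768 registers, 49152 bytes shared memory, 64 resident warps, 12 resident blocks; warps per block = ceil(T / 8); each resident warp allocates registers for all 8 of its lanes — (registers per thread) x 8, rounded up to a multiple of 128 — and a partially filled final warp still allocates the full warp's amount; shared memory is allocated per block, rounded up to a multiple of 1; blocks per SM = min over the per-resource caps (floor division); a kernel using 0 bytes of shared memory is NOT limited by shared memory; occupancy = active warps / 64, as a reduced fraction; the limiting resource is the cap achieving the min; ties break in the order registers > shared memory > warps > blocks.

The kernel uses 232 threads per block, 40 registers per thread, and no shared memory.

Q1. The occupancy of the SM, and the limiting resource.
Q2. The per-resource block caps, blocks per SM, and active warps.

Answer: occupancy 29/32, limited by registers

registers: 2 blocks
shared memory: no limit (kernel uses none)
warps: 2 blocks
blocks: 12 blocks

Answer: 2 blocks, 58 active warps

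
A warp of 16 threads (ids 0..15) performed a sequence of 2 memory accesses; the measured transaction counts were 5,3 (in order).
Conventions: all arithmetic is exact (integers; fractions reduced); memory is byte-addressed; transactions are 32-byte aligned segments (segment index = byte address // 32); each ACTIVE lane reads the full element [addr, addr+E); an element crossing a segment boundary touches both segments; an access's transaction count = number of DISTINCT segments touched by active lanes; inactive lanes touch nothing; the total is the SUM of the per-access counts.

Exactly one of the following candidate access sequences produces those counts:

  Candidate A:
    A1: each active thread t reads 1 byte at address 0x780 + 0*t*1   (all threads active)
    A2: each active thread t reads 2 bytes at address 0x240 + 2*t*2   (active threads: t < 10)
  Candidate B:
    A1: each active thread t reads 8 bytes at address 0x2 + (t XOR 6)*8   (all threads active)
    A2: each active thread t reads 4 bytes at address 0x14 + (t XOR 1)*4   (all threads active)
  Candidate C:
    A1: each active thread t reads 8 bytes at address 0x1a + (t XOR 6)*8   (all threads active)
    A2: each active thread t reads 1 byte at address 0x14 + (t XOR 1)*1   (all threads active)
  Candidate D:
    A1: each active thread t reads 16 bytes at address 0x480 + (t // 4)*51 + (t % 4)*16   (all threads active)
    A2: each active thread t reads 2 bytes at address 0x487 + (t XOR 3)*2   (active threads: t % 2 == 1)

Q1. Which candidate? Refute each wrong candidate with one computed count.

A: A1 gives 1 transaction, not 5
C: A2 gives 2 transactions, not 3
D: A1 gives 7 transactions, not 5
B: all counts match (5,3)

Answer: B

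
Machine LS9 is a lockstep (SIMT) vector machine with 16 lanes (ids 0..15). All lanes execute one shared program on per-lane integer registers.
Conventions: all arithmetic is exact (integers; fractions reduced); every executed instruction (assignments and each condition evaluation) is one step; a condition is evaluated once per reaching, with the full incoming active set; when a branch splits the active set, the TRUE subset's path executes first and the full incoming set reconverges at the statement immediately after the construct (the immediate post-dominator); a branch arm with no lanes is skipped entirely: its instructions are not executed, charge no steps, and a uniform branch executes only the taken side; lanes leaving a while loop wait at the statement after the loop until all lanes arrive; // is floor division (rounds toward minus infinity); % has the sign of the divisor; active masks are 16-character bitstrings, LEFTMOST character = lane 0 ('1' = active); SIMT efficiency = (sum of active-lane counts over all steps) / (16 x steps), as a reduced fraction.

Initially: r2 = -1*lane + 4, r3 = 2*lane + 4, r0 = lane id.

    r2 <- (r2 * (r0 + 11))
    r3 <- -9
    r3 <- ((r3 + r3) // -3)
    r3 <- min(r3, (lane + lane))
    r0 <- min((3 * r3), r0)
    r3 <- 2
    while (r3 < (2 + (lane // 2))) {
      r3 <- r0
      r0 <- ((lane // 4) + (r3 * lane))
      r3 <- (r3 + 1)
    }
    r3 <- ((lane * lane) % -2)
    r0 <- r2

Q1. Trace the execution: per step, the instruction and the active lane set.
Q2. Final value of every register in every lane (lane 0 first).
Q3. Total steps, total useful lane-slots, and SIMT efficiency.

step 0: r2 <- (r2 * (r0 + 11))       1111111111111111
step 1: r3 <- -9                     1111111111111111
step 2: r3 <- ((r3 + r3) // -3)      1111111111111111
step 3: r3 <- min(r3, (lane + lane)) 1111111111111111
step 4: r0 <- min((3 * r3), r0)      1111111111111111
step 5: r3 <- 2                      1111111111111111
step 6: eval (r3 < (2 + (lane // 2))) 1111111111111111
step 7: r3 <- r0                     0011111111111111
step 8: r0 <- ((lane // 4) + (r3 * lane)) 0011111111111111
step 9: r3 <- (r3 + 1)               0011111111111111
step 10: eval (r3 < (2 + (lane // 2))) 0011111111111111
step 11: r3 <- ((lane * lane) % -2)   1111111111111111
step 12: r0 <- r2                     1111111111111111

Answer: 13 steps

r2: 44,36,26,14,0,-16,-34,-54,-76,-100,-126,-154,-184,-216,-250,-286
r3: 0,-1,0,-1,0,-1,0,-1,0,-1,0,-1,0,-1,0,-1
r0: 44,36,26,14,0,-16,-34,-54,-76,-100,-126,-154,-184,-216,-250,-286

steps = 13; useful = 200; efficiency = 200/208 = 25/26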